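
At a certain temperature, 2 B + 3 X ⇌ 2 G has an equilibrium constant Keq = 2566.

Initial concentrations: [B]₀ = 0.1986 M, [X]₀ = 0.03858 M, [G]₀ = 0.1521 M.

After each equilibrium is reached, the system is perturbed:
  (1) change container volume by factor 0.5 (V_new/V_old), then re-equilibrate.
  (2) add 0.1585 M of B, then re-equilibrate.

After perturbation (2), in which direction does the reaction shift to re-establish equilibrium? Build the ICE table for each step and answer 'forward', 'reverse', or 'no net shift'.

Q₀ = 1.0214e+04 vs Keq = 2566 ⇒ Q>K, reverse
Step 1:
                   B          X          G
  I           0.1986    0.03858     0.1521
  C          0.01153    0.01729   -0.01153
  E           0.2101    0.05587     0.1406
  solve Keq expr → x = -0.005764; check Q = 2566
Then change container volume by factor 0.5 (V_new/V_old).
Step 2:
                   B          X          G
  I           0.4203     0.1117     0.2811
  C         -0.03226   -0.04839    0.03226
  E            0.388    0.06335     0.3134
  solve Keq expr → x = 0.01613; check Q = 2566
Then add 0.1585 M of B.
Step 3:
                   B          X          G
  I           0.5465    0.06335     0.3134
  C        -0.007745   -0.01162   0.007745
  E           0.5388    0.05174     0.3211
  solve Keq expr → x = 0.003872; check Q = 2566

Direction: forward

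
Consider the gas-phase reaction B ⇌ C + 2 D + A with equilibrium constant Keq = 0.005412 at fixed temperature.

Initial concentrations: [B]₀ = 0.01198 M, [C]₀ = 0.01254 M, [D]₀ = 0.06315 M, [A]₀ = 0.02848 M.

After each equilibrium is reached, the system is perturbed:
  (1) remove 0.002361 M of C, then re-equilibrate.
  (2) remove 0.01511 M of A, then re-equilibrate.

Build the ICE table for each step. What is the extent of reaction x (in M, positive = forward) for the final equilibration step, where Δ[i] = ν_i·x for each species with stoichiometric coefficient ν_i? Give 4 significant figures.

x = 3.8729e-04 M

Q₀ = 1.1889e-04 vs Keq = 0.005412 ⇒ Q<K, forward
Step 1:
                    B           C           D           A
  Initial     0.01198     0.01254     0.06315     0.02848
  Change     -0.01077     0.01077     0.02154     0.01077
  Equil      0.001212     0.02331     0.08469     0.03925
  solve Keq expr → x = 0.01077; check Q = 0.005412
Then remove 0.002361 M of C.
Step 2:
                    B           C           D           A
  Initial    0.001212     0.02095     0.08469     0.03925
  Change  -1.0849e-04  1.0849e-04  2.1698e-04  1.0849e-04
  Equil      0.001104     0.02106      0.0849     0.03936
  solve Keq expr → x = 1.0849e-04; check Q = 0.005412
Then remove 0.01511 M of A.
Step 3:
                    B           C           D           A
  Initial    0.001104     0.02106      0.0849     0.02425
  Change  -3.8729e-04  3.8729e-04  7.7457e-04  3.8729e-04
  Equil    7.1643e-04     0.02144     0.08568     0.02463
  solve Keq expr → x = 3.8729e-04; check Q = 0.005412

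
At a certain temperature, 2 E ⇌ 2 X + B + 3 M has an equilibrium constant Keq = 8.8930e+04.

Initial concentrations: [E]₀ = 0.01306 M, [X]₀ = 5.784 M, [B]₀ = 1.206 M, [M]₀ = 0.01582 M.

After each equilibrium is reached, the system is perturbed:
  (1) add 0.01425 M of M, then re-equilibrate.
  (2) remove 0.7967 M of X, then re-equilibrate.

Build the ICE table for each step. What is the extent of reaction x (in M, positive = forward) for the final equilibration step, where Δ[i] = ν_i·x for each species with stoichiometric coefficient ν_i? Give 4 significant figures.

Q₀ = 0.9366 vs Keq = 8.8930e+04 ⇒ Q<K, forward
Step 1:
                   E          X          B          M
  Initial    0.01306      5.784      1.206    0.01582
  Change    -0.01292    0.01292   0.006459    0.01938
  Equil   1.4135e-04      5.797      1.212     0.0352
  solve Keq expr → x = 0.006459; check Q = 8.8930e+04
Then add 0.01425 M of M.
Step 2:
                   E          X          B          M
  Initial 1.4135e-04      5.797      1.212    0.04945
  Change  9.3009e-05 -9.3009e-05 -4.6504e-05 -1.3951e-04
  Equil   2.3435e-04      5.797      1.212    0.04931
  solve Keq expr → x = -4.6504e-05; check Q = 8.8930e+04
Then remove 0.7967 M of X.
Step 3:
                   E          X          B          M
  Initial 2.3435e-04          5      1.212    0.04931
  Change  -3.1912e-05 3.1912e-05 1.5956e-05 4.7868e-05
  Equil   2.0244e-04          5      1.212    0.04936
  solve Keq expr → x = 1.5956e-05; check Q = 8.8930e+04

x = 1.5956e-05 M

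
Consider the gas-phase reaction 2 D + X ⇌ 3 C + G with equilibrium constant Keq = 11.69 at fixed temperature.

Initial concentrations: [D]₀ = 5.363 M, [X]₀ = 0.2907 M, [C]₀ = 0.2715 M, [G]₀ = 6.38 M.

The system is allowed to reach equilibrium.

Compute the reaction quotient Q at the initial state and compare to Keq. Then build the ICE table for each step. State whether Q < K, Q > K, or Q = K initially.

Q₀ = 0.01527; Q < K (proceeds forward)

Q₀ = 0.01527 vs Keq = 11.69 ⇒ Q<K, forward
Step 1:
                    D           X           C           G
  Initial       5.363      0.2907      0.2715        6.38
  Change       -0.524      -0.262       0.786       0.262
  Equil         4.839      0.0287       1.058       6.642
  solve Keq expr → x = 0.262; check Q = 11.69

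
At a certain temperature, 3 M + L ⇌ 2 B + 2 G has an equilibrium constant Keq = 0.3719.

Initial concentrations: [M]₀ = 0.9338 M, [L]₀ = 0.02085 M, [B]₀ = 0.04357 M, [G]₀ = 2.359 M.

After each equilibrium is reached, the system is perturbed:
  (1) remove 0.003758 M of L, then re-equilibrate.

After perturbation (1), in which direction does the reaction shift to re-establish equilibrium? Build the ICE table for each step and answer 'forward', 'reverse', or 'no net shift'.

Q₀ = 0.6222 vs Keq = 0.3719 ⇒ Q>K, reverse
Step 1:
                  M         L         B         G
  I          0.9338   0.02085   0.04357     2.359
  C        0.009938  0.003313 -0.006625 -0.006625
  E          0.9437   0.02416   0.03694     2.352
  solve Keq expr → x = -0.003313; check Q = 0.3719
Then remove 0.003758 M of L.
Step 2:
                  M         L         B         G
  I          0.9437    0.0204   0.03694     2.352
  C        0.002977 9.9227e-04 -0.001985 -0.001985
  E          0.9467    0.0214   0.03496      2.35
  solve Keq expr → x = -9.9227e-04; check Q = 0.3719

Direction: reverse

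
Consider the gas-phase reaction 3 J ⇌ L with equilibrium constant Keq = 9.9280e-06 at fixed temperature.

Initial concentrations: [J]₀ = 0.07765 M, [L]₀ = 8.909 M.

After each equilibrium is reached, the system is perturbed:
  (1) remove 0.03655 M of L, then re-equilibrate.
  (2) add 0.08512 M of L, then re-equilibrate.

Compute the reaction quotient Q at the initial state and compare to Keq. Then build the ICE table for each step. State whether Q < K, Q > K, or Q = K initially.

Q₀ = 1.9029e+04; Q > K (proceeds reverse)

Q₀ = 1.9029e+04 vs Keq = 9.9280e-06 ⇒ Q>K, reverse
Step 1:
                  J         L
  I         0.07765     8.909
  C           26.19    -8.729
  E           26.26    0.1799
  solve Keq expr → x = -8.729; check Q = 9.9280e-06
Then remove 0.03655 M of L.
Step 2:
                  J         L
  I           26.26    0.1433
  C         -0.1033   0.03444
  E           26.16    0.1778
  solve Keq expr → x = 0.03444; check Q = 9.9280e-06
Then add 0.08512 M of L.
Step 3:
                  J         L
  I           26.16    0.2629
  C          0.2405  -0.08017
  E            26.4    0.1827
  solve Keq expr → x = -0.08017; check Q = 9.9280e-06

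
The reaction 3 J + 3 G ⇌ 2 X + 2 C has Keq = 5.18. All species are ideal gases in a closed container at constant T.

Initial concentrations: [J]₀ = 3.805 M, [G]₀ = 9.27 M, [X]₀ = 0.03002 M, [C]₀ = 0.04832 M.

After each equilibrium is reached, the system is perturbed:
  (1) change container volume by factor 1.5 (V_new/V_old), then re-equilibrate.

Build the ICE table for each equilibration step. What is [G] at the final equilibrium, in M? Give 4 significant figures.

Q₀ = 4.7948e-11 vs Keq = 5.18 ⇒ Q<K, forward
Step 1:
                  J         G         X         C
  init        3.805      9.27   0.03002   0.04832
  Δ           -3.49     -3.49     2.327     2.327
  eq         0.3152      5.78     2.357     2.375
  solve Keq expr → x = 1.163; check Q = 5.18
Then change container volume by factor 1.5 (V_new/V_old).
Step 2:
                  J         G         X         C
  init       0.2101     3.853     1.571     1.583
  Δ         0.05333   0.05333  -0.03555  -0.03555
  eq         0.2634     3.907     1.535     1.548
  solve Keq expr → x = -0.01778; check Q = 5.18

[G]_eq = 3.907 M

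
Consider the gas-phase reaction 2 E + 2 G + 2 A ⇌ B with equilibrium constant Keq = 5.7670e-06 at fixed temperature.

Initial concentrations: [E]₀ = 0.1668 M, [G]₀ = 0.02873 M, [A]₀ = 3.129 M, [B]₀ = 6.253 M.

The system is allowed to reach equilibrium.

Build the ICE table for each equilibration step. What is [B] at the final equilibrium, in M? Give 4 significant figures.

[B]_eq = 2.425 M

Q₀ = 2.7811e+04 vs Keq = 5.7670e-06 ⇒ Q>K, reverse
Step 1:
                    E           G           A           B
  init         0.1668     0.02873       3.129       6.253
  Δ             7.656       7.656       7.656      -3.828
  eq            7.823       7.685       10.79       2.425
  solve Keq expr → x = -3.828; check Q = 5.7670e-06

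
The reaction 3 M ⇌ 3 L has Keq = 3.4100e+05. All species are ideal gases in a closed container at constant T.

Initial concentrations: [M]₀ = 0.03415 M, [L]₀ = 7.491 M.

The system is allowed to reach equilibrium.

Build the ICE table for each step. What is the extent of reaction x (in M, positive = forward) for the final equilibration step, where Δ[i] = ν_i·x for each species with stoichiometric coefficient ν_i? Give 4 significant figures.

Q₀ = 1.0555e+07 vs Keq = 3.4100e+05 ⇒ Q>K, reverse
Step 1:
                   M          L
  Initial    0.03415      7.491
  Change     0.07204   -0.07204
  Equil       0.1062      7.419
  solve Keq expr → x = -0.02401; check Q = 3.4100e+05

x = -0.02401 M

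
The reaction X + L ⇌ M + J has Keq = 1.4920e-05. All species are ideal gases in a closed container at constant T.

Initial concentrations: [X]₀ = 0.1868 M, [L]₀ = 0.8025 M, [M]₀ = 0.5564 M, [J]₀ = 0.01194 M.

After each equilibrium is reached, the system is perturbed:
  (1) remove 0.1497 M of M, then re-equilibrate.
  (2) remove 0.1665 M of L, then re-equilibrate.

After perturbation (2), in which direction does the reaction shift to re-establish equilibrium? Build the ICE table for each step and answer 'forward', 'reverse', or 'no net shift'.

Direction: reverse

Q₀ = 0.04432 vs Keq = 1.4920e-05 ⇒ Q>K, reverse
Step 1:
                  X         L         M         J
  I          0.1868    0.8025    0.5564   0.01194
  C         0.01194   0.01194  -0.01194  -0.01194
  E          0.1987    0.8144    0.5445 4.4354e-06
  solve Keq expr → x = -0.01194; check Q = 1.4920e-05
Then remove 0.1497 M of M.
Step 2:
                  X         L         M         J
  I          0.1987    0.8144    0.3948 4.4354e-06
  C       -1.6819e-06 -1.6819e-06 1.6819e-06 1.6819e-06
  E          0.1987    0.8144    0.3948 6.1173e-06
  solve Keq expr → x = 1.6819e-06; check Q = 1.4920e-05
Then remove 0.1665 M of L.
Step 3:
                  X         L         M         J
  I          0.1987    0.6479    0.3948 6.1173e-06
  C       1.2505e-06 1.2505e-06 -1.2505e-06 -1.2505e-06
  E          0.1987    0.6479    0.3948 4.8667e-06
  solve Keq expr → x = -1.2505e-06; check Q = 1.4920e-05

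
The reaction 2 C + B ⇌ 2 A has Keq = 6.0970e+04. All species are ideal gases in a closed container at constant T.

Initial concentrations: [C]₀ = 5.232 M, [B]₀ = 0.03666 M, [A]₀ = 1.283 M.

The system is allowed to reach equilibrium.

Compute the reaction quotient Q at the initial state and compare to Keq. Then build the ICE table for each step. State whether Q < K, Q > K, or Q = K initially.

Q₀ = 1.64 vs Keq = 6.0970e+04 ⇒ Q<K, forward
Step 1:
                    C           B           A
  init          5.232     0.03666       1.283
  Δ          -0.07332    -0.03666     0.07332
  eq            5.159  1.1338e-06       1.356
  solve Keq expr → x = 0.03666; check Q = 6.0970e+04

Q₀ = 1.64; Q < K (proceeds forward)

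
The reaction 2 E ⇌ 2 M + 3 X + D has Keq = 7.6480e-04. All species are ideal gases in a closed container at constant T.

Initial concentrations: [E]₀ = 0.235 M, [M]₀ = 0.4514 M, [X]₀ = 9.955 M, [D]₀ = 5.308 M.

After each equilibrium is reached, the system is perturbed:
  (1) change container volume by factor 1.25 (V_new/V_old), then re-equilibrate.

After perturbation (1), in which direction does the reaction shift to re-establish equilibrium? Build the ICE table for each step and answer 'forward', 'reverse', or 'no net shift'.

Direction: forward

Q₀ = 1.9322e+04 vs Keq = 7.6480e-04 ⇒ Q>K, reverse
Step 1:
                  E         M         X         D
  Initial     0.235    0.4514     9.955     5.308
  Change     0.4511   -0.4511   -0.6767   -0.2256
  Equil      0.6861 2.9780e-04     9.278     5.082
  solve Keq expr → x = -0.2256; check Q = 7.6480e-04
Then change container volume by factor 1.25 (V_new/V_old).
Step 2:
                  E         M         X         D
  Initial    0.5489 2.3824e-04     7.423     4.066
  Change  -1.3390e-04 1.3390e-04 2.0085e-04 6.6950e-05
  Equil      0.5487 3.7214e-04     7.423     4.066
  solve Keq expr → x = 6.6950e-05; check Q = 7.6480e-04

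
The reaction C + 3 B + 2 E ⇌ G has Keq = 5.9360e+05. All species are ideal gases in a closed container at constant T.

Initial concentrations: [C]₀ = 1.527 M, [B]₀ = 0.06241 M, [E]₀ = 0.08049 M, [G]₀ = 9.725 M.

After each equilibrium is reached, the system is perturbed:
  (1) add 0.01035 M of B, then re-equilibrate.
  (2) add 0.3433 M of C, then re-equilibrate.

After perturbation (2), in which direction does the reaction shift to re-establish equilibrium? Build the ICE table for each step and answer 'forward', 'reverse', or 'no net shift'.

Direction: forward

Q₀ = 4.0439e+06 vs Keq = 5.9360e+05 ⇒ Q>K, reverse
Step 1:
                   C          B          E          G
  I            1.527    0.06241    0.08049      9.725
  C          0.01217     0.0365    0.02433   -0.01217
  E            1.539    0.09891     0.1048      9.713
  solve Keq expr → x = -0.01217; check Q = 5.9360e+05
Then add 0.01035 M of B.
Step 2:
                   C          B          E          G
  I            1.539     0.1093     0.1048      9.713
  C        -0.002388  -0.007165  -0.004777   0.002388
  E            1.537     0.1021        0.1      9.715
  solve Keq expr → x = 0.002388; check Q = 5.9360e+05
Then add 0.3433 M of C.
Step 3:
                   C          B          E          G
  I             1.88     0.1021        0.1      9.715
  C        -0.001534  -0.004602  -0.003068   0.001534
  E            1.879    0.09749    0.09698      9.717
  solve Keq expr → x = 0.001534; check Q = 5.9360e+05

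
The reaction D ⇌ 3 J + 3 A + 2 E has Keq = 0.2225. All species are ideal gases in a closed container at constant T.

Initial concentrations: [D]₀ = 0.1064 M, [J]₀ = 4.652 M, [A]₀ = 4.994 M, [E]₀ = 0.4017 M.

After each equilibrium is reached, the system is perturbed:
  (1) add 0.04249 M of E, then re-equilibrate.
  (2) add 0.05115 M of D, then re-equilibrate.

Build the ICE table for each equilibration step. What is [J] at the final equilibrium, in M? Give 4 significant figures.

Q₀ = 1.9016e+04 vs Keq = 0.2225 ⇒ Q>K, reverse
Step 1:
                    D           J           A           E
  init         0.1064       4.652       4.994      0.4017
  Δ            0.1991     -0.5974     -0.5974     -0.3982
  eq           0.3055       4.055       4.397    0.003464
  solve Keq expr → x = -0.1991; check Q = 0.2225
Then add 0.04249 M of E.
Step 2:
                    D           J           A           E
  init         0.3055       4.055       4.397     0.04595
  Δ            0.0211    -0.06331    -0.06331    -0.04221
  eq           0.3266       3.991       4.333    0.003748
  solve Keq expr → x = -0.0211; check Q = 0.2225
Then add 0.05115 M of D.
Step 3:
                    D           J           A           E
  init         0.3778       3.991       4.333    0.003748
  Δ       -1.4041e-04  4.2122e-04  4.2122e-04  2.8082e-04
  eq           0.3776       3.992       4.334    0.004029
  solve Keq expr → x = 1.4041e-04; check Q = 0.2225

[J]_eq = 3.992 M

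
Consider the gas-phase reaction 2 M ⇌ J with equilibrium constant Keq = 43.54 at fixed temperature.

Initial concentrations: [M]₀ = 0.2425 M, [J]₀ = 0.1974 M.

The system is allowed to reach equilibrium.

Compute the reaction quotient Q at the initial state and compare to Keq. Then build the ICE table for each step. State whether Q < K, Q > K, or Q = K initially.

Q₀ = 3.357 vs Keq = 43.54 ⇒ Q<K, forward
Step 1:
                   M          J
  init        0.2425     0.1974
  Δ          -0.1625    0.08125
  eq            0.08     0.2787
  solve Keq expr → x = 0.08125; check Q = 43.54

Q₀ = 3.357; Q < K (proceeds forward)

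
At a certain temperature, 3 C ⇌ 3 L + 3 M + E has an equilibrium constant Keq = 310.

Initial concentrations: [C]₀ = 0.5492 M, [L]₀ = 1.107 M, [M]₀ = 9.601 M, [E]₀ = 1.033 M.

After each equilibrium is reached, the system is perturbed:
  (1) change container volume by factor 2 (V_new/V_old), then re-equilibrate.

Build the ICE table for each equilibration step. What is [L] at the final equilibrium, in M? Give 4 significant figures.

Q₀ = 7487 vs Keq = 310 ⇒ Q>K, reverse
Step 1:
                    C           L           M           E
  Initial      0.5492       1.107       9.601       1.033
  Change       0.3916     -0.3916     -0.3916     -0.1305
  Equil        0.9408      0.7154       9.209      0.9025
  solve Keq expr → x = -0.1305; check Q = 310
Then change container volume by factor 2 (V_new/V_old).
Step 2:
                    C           L           M           E
  Initial      0.4704      0.3577       4.605      0.4512
  Change       -0.172       0.172       0.172     0.05733
  Equil        0.2984      0.5297       4.777      0.5086
  solve Keq expr → x = 0.05733; check Q = 310

[L]_eq = 0.5297 M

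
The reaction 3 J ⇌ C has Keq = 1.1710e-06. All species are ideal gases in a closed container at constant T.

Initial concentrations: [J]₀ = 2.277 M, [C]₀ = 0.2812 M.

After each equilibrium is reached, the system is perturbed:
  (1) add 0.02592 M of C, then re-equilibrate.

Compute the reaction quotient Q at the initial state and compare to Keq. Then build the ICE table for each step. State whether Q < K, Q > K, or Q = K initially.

Q₀ = 0.02382; Q > K (proceeds reverse)

Q₀ = 0.02382 vs Keq = 1.1710e-06 ⇒ Q>K, reverse
Step 1:
                   J          C
  Initial      2.277     0.2812
  Change      0.8435    -0.2812
  Equil         3.12 3.5582e-05
  solve Keq expr → x = -0.2812; check Q = 1.1710e-06
Then add 0.02592 M of C.
Step 2:
                   J          C
  Initial       3.12    0.02596
  Change     0.07775   -0.02592
  Equil        3.198 3.8308e-05
  solve Keq expr → x = -0.02592; check Q = 1.1710e-06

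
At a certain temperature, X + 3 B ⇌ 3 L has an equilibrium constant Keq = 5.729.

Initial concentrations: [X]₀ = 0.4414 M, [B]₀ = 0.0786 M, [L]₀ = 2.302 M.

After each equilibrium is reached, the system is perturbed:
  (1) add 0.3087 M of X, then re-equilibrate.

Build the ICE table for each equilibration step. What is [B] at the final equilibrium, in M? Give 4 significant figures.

[B]_eq = 0.852 M

Q₀ = 5.6914e+04 vs Keq = 5.729 ⇒ Q>K, reverse
Step 1:
                    X           B           L
  I            0.4414      0.0786       2.302
  C            0.2786      0.8357     -0.8357
  E              0.72      0.9143       1.466
  solve Keq expr → x = -0.2786; check Q = 5.729
Then add 0.3087 M of X.
Step 2:
                    X           B           L
  I             1.029      0.9143       1.466
  C          -0.02076    -0.06228     0.06228
  E             1.008       0.852       1.529
  solve Keq expr → x = 0.02076; check Q = 5.729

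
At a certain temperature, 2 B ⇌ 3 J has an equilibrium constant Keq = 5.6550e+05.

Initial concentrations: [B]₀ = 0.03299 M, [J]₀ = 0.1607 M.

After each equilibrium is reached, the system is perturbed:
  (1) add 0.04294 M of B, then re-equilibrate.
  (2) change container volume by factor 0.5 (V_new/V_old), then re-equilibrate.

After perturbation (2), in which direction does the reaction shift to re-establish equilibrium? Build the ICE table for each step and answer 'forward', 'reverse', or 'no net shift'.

Direction: reverse

Q₀ = 3.813 vs Keq = 5.6550e+05 ⇒ Q<K, forward
Step 1:
                    B           J
  init        0.03299      0.1607
  Δ          -0.03286     0.04929
  eq       1.2796e-04        0.21
  solve Keq expr → x = 0.01643; check Q = 5.6550e+05
Then add 0.04294 M of B.
Step 2:
                    B           J
  init        0.04307        0.21
  Δ          -0.04288     0.06432
  eq       1.9105e-04      0.2743
  solve Keq expr → x = 0.02144; check Q = 5.6550e+05
Then change container volume by factor 0.5 (V_new/V_old).
Step 3:
                    B           J
  init     3.8210e-04      0.5486
  Δ        1.5792e-04 -2.3688e-04
  eq       5.4002e-04      0.5484
  solve Keq expr → x = -7.8960e-05; check Q = 5.6550e+05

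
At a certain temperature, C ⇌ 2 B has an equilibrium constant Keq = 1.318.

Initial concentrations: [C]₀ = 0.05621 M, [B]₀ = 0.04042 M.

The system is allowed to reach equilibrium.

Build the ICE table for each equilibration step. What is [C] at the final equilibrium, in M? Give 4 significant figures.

[C]_eq = 0.01243 M

Q₀ = 0.02907 vs Keq = 1.318 ⇒ Q<K, forward
Step 1:
                    C           B
  I           0.05621     0.04042
  C          -0.04378     0.08756
  E           0.01243       0.128
  solve Keq expr → x = 0.04378; check Q = 1.318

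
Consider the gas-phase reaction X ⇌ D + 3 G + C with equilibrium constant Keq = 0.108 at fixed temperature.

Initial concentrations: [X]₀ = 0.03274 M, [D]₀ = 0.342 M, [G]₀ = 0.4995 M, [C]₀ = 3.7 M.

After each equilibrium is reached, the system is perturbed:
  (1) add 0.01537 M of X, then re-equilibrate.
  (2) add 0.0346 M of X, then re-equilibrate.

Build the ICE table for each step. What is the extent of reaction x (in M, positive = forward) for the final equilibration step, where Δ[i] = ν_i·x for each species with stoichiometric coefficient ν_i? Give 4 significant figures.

Q₀ = 4.817 vs Keq = 0.108 ⇒ Q>K, reverse
Step 1:
                    X           D           G           C
  I           0.03274       0.342      0.4995         3.7
  C           0.08632    -0.08632      -0.259    -0.08632
  E            0.1191      0.2557      0.2405       3.614
  solve Keq expr → x = -0.08632; check Q = 0.108
Then add 0.01537 M of X.
Step 2:
                    X           D           G           C
  I            0.1344      0.2557      0.2405       3.614
  C         -0.002502    0.002502    0.007507    0.002502
  E            0.1319      0.2582       0.248       3.616
  solve Keq expr → x = 0.002502; check Q = 0.108
Then add 0.0346 M of X.
Step 3:
                    X           D           G           C
  I            0.1665      0.2582       0.248       3.616
  C         -0.005129    0.005129     0.01539    0.005129
  E            0.1614      0.2633      0.2634       3.621
  solve Keq expr → x = 0.005129; check Q = 0.108

x = 0.005129 M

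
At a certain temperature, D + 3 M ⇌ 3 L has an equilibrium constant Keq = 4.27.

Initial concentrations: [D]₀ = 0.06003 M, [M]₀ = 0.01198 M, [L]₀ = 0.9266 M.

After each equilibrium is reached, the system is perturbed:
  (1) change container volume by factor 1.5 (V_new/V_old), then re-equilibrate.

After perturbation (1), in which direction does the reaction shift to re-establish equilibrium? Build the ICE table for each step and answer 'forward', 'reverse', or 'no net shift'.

Q₀ = 7.7079e+06 vs Keq = 4.27 ⇒ Q>K, reverse
Step 1:
                    D           M           L
  I           0.06003     0.01198      0.9266
  C            0.1547      0.4641     -0.4641
  E            0.2147      0.4761      0.4625
  solve Keq expr → x = -0.1547; check Q = 4.27
Then change container volume by factor 1.5 (V_new/V_old).
Step 2:
                    D           M           L
  I            0.1432      0.3174      0.3083
  C          0.006286     0.01886    -0.01886
  E            0.1494      0.3362      0.2895
  solve Keq expr → x = -0.006286; check Q = 4.27

Direction: reverse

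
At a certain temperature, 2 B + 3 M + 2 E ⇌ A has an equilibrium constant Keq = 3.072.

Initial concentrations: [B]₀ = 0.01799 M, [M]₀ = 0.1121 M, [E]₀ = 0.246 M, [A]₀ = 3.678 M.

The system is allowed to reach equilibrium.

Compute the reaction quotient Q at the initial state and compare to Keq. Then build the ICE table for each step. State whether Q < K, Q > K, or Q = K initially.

Q₀ = 1.3331e+08; Q > K (proceeds reverse)

Q₀ = 1.3331e+08 vs Keq = 3.072 ⇒ Q>K, reverse
Step 1:
                    B           M           E           A
  Initial     0.01799      0.1121       0.246       3.678
  Change       0.7465        1.12      0.7465     -0.3732
  Equil        0.7644       1.232      0.9925       3.305
  solve Keq expr → x = -0.3732; check Q = 3.072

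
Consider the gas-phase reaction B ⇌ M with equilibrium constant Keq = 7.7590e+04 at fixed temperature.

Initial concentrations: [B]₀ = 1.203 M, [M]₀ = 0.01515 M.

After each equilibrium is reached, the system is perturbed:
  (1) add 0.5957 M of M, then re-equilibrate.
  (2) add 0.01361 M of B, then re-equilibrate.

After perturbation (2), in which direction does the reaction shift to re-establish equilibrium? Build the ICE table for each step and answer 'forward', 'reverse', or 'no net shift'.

Direction: forward

Q₀ = 0.01259 vs Keq = 7.7590e+04 ⇒ Q<K, forward
Step 1:
                    B           M
  I             1.203     0.01515
  C            -1.203       1.203
  E        1.5700e-05       1.218
  solve Keq expr → x = 1.203; check Q = 7.7590e+04
Then add 0.5957 M of M.
Step 2:
                    B           M
  I        1.5700e-05       1.814
  C        7.6774e-06 -7.6774e-06
  E        2.3377e-05       1.814
  solve Keq expr → x = -7.6774e-06; check Q = 7.7590e+04
Then add 0.01361 M of B.
Step 3:
                    B           M
  I           0.01363       1.814
  C          -0.01361     0.01361
  E        2.3552e-05       1.827
  solve Keq expr → x = 0.01361; check Q = 7.7590e+04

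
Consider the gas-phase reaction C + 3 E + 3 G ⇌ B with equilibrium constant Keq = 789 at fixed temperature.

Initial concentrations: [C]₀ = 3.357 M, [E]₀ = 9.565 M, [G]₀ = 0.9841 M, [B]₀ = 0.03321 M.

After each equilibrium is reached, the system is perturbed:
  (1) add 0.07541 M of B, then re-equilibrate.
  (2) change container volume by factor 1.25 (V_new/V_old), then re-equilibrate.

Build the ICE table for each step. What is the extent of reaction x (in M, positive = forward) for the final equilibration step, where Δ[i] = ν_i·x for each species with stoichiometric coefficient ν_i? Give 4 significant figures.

x = -9.8511e-04 M

Q₀ = 1.1862e-05 vs Keq = 789 ⇒ Q<K, forward
Step 1:
                    C           E           G           B
  init          3.357       9.565      0.9841     0.03321
  Δ            -0.326     -0.9779     -0.9779       0.326
  eq            3.031       8.587     0.00619      0.3592
  solve Keq expr → x = 0.326; check Q = 789
Then add 0.07541 M of B.
Step 2:
                    C           E           G           B
  init          3.031       8.587     0.00619      0.4346
  Δ        1.3497e-04  4.0491e-04  4.0491e-04 -1.3497e-04
  eq            3.031       8.587    0.006595      0.4345
  solve Keq expr → x = -1.3497e-04; check Q = 789
Then change container volume by factor 1.25 (V_new/V_old).
Step 3:
                    C           E           G           B
  init          2.425        6.87    0.005276      0.3476
  Δ        9.8511e-04    0.002955    0.002955 -9.8511e-04
  eq            2.426       6.873    0.008231      0.3466
  solve Keq expr → x = -9.8511e-04; check Q = 789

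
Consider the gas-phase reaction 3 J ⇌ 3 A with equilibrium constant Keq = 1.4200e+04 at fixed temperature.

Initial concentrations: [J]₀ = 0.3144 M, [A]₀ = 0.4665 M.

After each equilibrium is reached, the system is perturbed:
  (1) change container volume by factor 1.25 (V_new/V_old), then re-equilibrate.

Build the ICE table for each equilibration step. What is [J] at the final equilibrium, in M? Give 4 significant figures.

[J]_eq = 0.02478 M

Q₀ = 3.267 vs Keq = 1.4200e+04 ⇒ Q<K, forward
Step 1:
                    J           A
  init         0.3144      0.4665
  Δ           -0.2834      0.2834
  eq          0.03097      0.7499
  solve Keq expr → x = 0.09448; check Q = 1.4200e+04
Then change container volume by factor 1.25 (V_new/V_old).
Step 2:
                    J           A
  init        0.02478      0.5999
  Δ                 0           0
  eq          0.02478      0.5999
  solve Keq expr → x = 0; check Q = 1.4200e+04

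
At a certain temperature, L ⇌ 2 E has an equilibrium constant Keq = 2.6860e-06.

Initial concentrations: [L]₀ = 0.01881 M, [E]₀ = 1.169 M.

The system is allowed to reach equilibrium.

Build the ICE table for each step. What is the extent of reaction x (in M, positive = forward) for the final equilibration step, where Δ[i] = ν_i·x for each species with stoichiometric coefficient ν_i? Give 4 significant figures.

Q₀ = 72.65 vs Keq = 2.6860e-06 ⇒ Q>K, reverse
Step 1:
                  L         E
  I         0.01881     1.169
  C          0.5839    -1.168
  E          0.6027  0.001272
  solve Keq expr → x = -0.5839; check Q = 2.6860e-06

x = -0.5839 M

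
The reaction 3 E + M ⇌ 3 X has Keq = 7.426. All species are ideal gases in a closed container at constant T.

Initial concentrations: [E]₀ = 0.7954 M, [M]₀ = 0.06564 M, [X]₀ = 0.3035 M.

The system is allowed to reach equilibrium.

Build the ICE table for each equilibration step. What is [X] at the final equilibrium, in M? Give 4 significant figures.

[X]_eq = 0.4126 M

Q₀ = 0.8464 vs Keq = 7.426 ⇒ Q<K, forward
Step 1:
                   E          M          X
  Initial     0.7954    0.06564     0.3035
  Change     -0.1091   -0.03637     0.1091
  Equil       0.6863    0.02927     0.4126
  solve Keq expr → x = 0.03637; check Q = 7.426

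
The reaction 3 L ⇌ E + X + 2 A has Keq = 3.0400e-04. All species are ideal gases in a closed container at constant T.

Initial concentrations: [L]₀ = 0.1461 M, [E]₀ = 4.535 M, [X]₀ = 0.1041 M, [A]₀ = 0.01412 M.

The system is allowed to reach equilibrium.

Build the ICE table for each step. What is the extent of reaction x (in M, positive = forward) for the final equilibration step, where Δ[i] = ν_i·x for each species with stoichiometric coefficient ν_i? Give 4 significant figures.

x = -0.006185 M

Q₀ = 0.03018 vs Keq = 3.0400e-04 ⇒ Q>K, reverse
Step 1:
                  L         E         X         A
  init       0.1461     4.535    0.1041   0.01412
  Δ         0.01856 -0.006185 -0.006185  -0.01237
  eq         0.1647     4.529   0.09791  0.001749
  solve Keq expr → x = -0.006185; check Q = 3.0400e-04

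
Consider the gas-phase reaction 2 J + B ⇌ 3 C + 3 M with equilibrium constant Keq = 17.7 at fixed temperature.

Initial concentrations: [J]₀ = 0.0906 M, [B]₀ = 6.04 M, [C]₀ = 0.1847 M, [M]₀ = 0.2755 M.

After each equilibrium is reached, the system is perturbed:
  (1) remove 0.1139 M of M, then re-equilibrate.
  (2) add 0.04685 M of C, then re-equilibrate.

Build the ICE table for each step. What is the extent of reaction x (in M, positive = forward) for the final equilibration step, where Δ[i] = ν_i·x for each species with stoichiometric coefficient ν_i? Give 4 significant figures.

x = -3.0179e-04 M

Q₀ = 0.002657 vs Keq = 17.7 ⇒ Q<K, forward
Step 1:
                    J           B           C           M
  I            0.0906        6.04      0.1847      0.2755
  C           -0.0862     -0.0431      0.1293      0.1293
  E          0.004399       5.997       0.314      0.4048
  solve Keq expr → x = 0.0431; check Q = 17.7
Then remove 0.1139 M of M.
Step 2:
                    J           B           C           M
  I          0.004399       5.997       0.314      0.2909
  C         -0.001652 -8.2614e-04    0.002478    0.002478
  E          0.002746       5.996      0.3165      0.2934
  solve Keq expr → x = 8.2614e-04; check Q = 17.7
Then add 0.04685 M of C.
Step 3:
                    J           B           C           M
  I          0.002746       5.996      0.3633      0.2934
  C        6.0359e-04  3.0179e-04 -9.0538e-04 -9.0538e-04
  E           0.00335       5.996      0.3624      0.2925
  solve Keq expr → x = -3.0179e-04; check Q = 17.7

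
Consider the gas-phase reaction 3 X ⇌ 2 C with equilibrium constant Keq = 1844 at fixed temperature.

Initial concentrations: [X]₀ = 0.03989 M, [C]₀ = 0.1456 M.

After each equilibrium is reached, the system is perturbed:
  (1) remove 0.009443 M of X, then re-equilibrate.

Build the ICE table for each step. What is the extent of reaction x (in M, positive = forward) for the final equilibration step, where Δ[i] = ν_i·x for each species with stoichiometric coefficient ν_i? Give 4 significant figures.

Q₀ = 334 vs Keq = 1844 ⇒ Q<K, forward
Step 1:
                   X          C
  init       0.03989     0.1456
  Δ         -0.01622    0.01081
  eq         0.02367     0.1564
  solve Keq expr → x = 0.005406; check Q = 1844
Then remove 0.009443 M of X.
Step 2:
                   X          C
  init       0.01423     0.1564
  Δ         0.008844  -0.005896
  eq         0.02307     0.1505
  solve Keq expr → x = -0.002948; check Q = 1844

x = -0.002948 M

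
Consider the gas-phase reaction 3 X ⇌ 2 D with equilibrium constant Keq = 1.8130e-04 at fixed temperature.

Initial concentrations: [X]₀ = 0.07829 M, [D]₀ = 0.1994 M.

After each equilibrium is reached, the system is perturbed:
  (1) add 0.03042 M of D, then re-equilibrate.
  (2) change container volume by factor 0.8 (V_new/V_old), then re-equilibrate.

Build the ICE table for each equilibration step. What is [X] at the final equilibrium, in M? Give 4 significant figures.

[X]_eq = 0.5212 M

Q₀ = 82.86 vs Keq = 1.8130e-04 ⇒ Q>K, reverse
Step 1:
                   X          D
  I          0.07829     0.1994
  C           0.2945    -0.1963
  E           0.3728   0.003065
  solve Keq expr → x = -0.09817; check Q = 1.8130e-04
Then add 0.03042 M of D.
Step 2:
                   X          D
  I           0.3728    0.03348
  C          0.04478   -0.02985
  E           0.4176   0.003633
  solve Keq expr → x = -0.01493; check Q = 1.8130e-04
Then change container volume by factor 0.8 (V_new/V_old).
Step 3:
                   X          D
  I            0.522   0.004542
  C       -7.8687e-04 5.2458e-04
  E           0.5212   0.005066
  solve Keq expr → x = 2.6229e-04; check Q = 1.8130e-04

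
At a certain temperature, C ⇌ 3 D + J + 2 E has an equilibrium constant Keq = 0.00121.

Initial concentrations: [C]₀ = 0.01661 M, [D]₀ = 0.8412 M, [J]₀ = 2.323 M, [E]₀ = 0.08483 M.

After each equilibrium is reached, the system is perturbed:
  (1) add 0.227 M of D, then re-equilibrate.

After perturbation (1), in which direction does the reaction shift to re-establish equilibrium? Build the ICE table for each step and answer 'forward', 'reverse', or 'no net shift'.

Q₀ = 0.5991 vs Keq = 0.00121 ⇒ Q>K, reverse
Step 1:
                   C          D          J          E
  init       0.01661     0.8412      2.323    0.08483
  Δ          0.03807    -0.1142   -0.03807   -0.07615
  eq         0.05468      0.727      2.285   0.008682
  solve Keq expr → x = -0.03807; check Q = 0.00121
Then add 0.227 M of D.
Step 2:
                   C          D          J          E
  init       0.05468      0.954      2.285   0.008682
  Δ         0.001396  -0.004189  -0.001396  -0.002793
  eq         0.05608     0.9498      2.284   0.005889
  solve Keq expr → x = -0.001396; check Q = 0.00121

Direction: reverse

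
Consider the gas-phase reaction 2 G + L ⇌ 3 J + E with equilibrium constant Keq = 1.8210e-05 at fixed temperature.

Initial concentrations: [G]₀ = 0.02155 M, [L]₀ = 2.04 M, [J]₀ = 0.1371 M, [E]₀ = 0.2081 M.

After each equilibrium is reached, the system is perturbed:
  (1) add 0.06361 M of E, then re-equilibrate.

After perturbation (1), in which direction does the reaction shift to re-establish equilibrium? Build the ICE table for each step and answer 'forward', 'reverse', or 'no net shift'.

Direction: reverse

Q₀ = 0.5661 vs Keq = 1.8210e-05 ⇒ Q>K, reverse
Step 1:
                  G         L         J         E
  I         0.02155      2.04    0.1371    0.2081
  C         0.08241    0.0412   -0.1236   -0.0412
  E           0.104     2.081   0.01349    0.1669
  solve Keq expr → x = -0.0412; check Q = 1.8210e-05
Then add 0.06361 M of E.
Step 2:
                  G         L         J         E
  I           0.104     2.081   0.01349    0.2305
  C       8.6712e-04 4.3356e-04 -0.001301 -4.3356e-04
  E          0.1048     2.082   0.01219    0.2301
  solve Keq expr → x = -4.3356e-04; check Q = 1.8210e-05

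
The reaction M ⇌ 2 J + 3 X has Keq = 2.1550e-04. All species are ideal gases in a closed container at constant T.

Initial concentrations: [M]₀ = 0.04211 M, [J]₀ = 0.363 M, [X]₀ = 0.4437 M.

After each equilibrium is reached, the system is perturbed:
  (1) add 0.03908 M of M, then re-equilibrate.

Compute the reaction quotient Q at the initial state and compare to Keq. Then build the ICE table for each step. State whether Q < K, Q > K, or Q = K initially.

Q₀ = 0.2733 vs Keq = 2.1550e-04 ⇒ Q>K, reverse
Step 1:
                  M         J         X
  Initial   0.04211     0.363    0.4437
  Change     0.1092   -0.2185   -0.3277
  Equil      0.1513    0.1445     0.116
  solve Keq expr → x = -0.1092; check Q = 2.1550e-04
Then add 0.03908 M of M.
Step 2:
                  M         J         X
  Initial    0.1904    0.1445     0.116
  Change  -0.002125  0.004251  0.006376
  Equil      0.1883    0.1488    0.1224
  solve Keq expr → x = 0.002125; check Q = 2.1550e-04

Q₀ = 0.2733; Q > K (proceeds reverse)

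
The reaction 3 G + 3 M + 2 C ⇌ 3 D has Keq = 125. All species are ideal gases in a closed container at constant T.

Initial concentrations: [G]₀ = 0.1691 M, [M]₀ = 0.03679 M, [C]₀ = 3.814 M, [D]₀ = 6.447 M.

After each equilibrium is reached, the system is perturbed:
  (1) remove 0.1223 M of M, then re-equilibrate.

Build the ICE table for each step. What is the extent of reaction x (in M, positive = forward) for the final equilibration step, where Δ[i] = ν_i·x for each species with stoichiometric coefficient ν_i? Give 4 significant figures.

Q₀ = 7.6505e+07 vs Keq = 125 ⇒ Q>K, reverse
Step 1:
                  G         M         C         D
  I          0.1691   0.03679     3.814     6.447
  C          0.5724    0.5724    0.3816   -0.5724
  E          0.7415    0.6092     4.196     5.875
  solve Keq expr → x = -0.1908; check Q = 125
Then remove 0.1223 M of M.
Step 2:
                  G         M         C         D
  I          0.7415    0.4869     4.196     5.875
  C         0.06403   0.06403   0.04269  -0.06403
  E          0.8055    0.5509     4.238     5.811
  solve Keq expr → x = -0.02134; check Q = 125

x = -0.02134 M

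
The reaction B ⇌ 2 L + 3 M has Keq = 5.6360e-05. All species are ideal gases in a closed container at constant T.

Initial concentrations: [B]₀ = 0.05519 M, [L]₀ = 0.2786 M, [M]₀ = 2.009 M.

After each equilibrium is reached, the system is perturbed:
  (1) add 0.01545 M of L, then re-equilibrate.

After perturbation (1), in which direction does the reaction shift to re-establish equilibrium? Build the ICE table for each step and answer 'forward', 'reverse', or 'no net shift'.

Q₀ = 11.4 vs Keq = 5.6360e-05 ⇒ Q>K, reverse
Step 1:
                  B         L         M
  Initial   0.05519    0.2786     2.009
  Change     0.1385    -0.277   -0.4154
  Equil      0.1937  0.001642     1.594
  solve Keq expr → x = -0.1385; check Q = 5.6360e-05
Then add 0.01545 M of L.
Step 2:
                  B         L         M
  Initial    0.1937   0.01709     1.594
  Change    0.00769  -0.01538  -0.02307
  Equil      0.2014  0.001712      1.57
  solve Keq expr → x = -0.00769; check Q = 5.6360e-05

Direction: reverse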